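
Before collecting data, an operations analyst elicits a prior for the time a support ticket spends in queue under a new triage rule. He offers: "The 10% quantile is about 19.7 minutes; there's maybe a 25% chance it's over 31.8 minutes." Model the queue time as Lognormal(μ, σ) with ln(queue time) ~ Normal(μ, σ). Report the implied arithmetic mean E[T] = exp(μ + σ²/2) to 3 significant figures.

E[T] ≈ 27.8 minutes

If T ~ Lognormal(μ,σ) then ln T ~ Normal(μ,σ), so the p-quantile of ln T is μ + z_p·σ.
ln(19.7) = 2.981 and ln(31.8) = 3.459; z_{0.1} = -1.282, z_{0.75} = 0.6745.
σ = (3.459 − 2.981)/(0.6745 − (-1.282)) = 0.245.
μ = 2.981 − (-1.282)·0.245 = 3.294.
E[T] = exp(μ + σ²/2) = exp(3.294 + 0.0300) = 27.8 minutes.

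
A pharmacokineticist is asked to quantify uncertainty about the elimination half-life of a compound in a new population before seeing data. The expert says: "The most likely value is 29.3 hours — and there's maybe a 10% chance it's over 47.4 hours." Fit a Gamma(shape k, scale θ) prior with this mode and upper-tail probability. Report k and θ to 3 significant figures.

k ≈ 9.13, θ ≈ 3.6

Gamma(k,θ) with k>1 has mode (k−1)θ, so θ = 29.3/(k−1).
Need P(X < 47.4) = 0.9 with θ tied to k this way. Start at k = 2, θ = 29.3: P(X<47.4) ≈ 0.481.
Too low — raise k to concentrate. Iterating converges to k ≈ 9.13.
Then θ = 29.3/(9.13−1) ≈ 3.6.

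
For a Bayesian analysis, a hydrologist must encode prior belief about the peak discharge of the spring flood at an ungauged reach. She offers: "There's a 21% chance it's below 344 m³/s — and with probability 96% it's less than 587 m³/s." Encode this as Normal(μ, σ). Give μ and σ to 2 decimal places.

μ = 420.63, σ = 95.03

The p-quantile of Normal(μ,σ) is μ + z_p·σ, with z_{0.21} = -0.8064 and z_{0.96} = 1.751.
Eliminate σ: μ = (z₂·x₁ − z₁·x₂)/(z₂ − z₁) = (1.751·344 − (-0.8064)·587)/2.557 = 420.63.
Then σ = (x₂ − x₁)/(z₂ − z₁) = (587 − 344)/2.557 = 95.03.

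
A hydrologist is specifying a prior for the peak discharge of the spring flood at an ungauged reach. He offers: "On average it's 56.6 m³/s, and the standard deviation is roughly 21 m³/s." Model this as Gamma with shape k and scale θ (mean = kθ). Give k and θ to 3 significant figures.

k ≈ 7.26, θ ≈ 7.79

For Gamma(k, scale θ): mean = kθ, variance = kθ², so CV = 1/√k.
CV = SD/mean = 21/56.6 = 0.371, hence k = 1/CV² = 7.26.
Then θ = mean/k = 56.6/7.26 = 7.79.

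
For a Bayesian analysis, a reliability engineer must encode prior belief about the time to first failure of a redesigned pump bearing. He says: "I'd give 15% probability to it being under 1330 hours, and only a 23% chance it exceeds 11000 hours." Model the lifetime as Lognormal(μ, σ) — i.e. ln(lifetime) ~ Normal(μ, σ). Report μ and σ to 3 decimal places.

μ ≈ 8.426, σ ≈ 1.190

If T ~ Lognormal(μ,σ) then ln T ~ Normal(μ,σ), so the p-quantile of ln T is μ + z_p·σ.
ln(1330) = 7.193 and ln(11000) = 9.306; z_{0.15} = -1.036, z_{0.77} = 0.7388.
σ = (9.306 − 7.193)/(0.7388 − (-1.036)) = 1.190.
μ = 7.193 − (-1.036)·1.190 = 8.426.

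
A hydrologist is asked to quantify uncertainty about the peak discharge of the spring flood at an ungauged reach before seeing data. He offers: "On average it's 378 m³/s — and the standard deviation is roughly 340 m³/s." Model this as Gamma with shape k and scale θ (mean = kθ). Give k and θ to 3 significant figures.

For Gamma(k, scale θ): mean = kθ, variance = kθ², so CV = 1/√k.
CV = SD/mean = 340/378 = 0.8995, hence k = 1/CV² = 1.24.
Then θ = mean/k = 378/1.24 = 306.

k ≈ 1.24, θ ≈ 306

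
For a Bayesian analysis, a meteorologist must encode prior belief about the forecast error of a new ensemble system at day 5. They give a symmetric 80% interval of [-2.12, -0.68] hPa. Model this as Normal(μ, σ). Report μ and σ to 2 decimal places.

μ = -1.40, σ = 0.56

A symmetric 80% interval runs μ ± z·σ with z = 1.282.
Half-width = 0.72, so σ = 0.72/1.282 = 0.56.
μ is the interval midpoint, -1.40.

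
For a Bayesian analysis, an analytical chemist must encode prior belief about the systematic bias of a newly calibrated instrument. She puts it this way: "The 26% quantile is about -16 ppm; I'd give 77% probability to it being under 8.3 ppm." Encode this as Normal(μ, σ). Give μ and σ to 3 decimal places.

μ = -4.689, σ = 17.581

For Normal(μ,σ), the p-quantile is μ + z_p·σ. Here z_{0.26} = -0.6433, z_{0.77} = 0.7388.
So -16 = μ − 0.6433σ and 8.3 = μ + 0.7388σ.
Subtracting: σ = (8.3 − -16)/(0.7388 − (-0.6433)) = 17.581.
Then μ = -16 − (-0.6433)·17.581 = -4.689.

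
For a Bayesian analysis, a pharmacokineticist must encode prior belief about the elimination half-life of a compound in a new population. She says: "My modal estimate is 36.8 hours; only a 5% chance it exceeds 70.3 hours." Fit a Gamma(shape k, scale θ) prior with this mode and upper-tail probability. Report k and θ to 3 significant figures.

Gamma(k,θ) with k>1 has mode (k−1)θ, so θ = 36.8/(k−1).
Need P(X < 70.3) = 0.95 with θ tied to k this way. Start at k = 2, θ = 36.8: P(X<70.3) ≈ 0.569.
Too low — raise k to concentrate. Iterating converges to k ≈ 7.63.
Then θ = 36.8/(7.63−1) ≈ 5.55.

k ≈ 7.63, θ ≈ 5.55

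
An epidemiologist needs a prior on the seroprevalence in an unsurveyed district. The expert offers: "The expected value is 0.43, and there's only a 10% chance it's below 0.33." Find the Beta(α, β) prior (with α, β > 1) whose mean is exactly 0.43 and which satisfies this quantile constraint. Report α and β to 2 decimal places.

α ≈ 16.89, β ≈ 22.38

With mean 0.43 fixed, write α = 0.43s, β = 0.57s where s = α+β.
Need P(θ < 0.33) = 0.1 under Beta(0.43s, 0.57s). Normal approximation: (q−m)/√(m(1−m)/s) ≈ z_{0.1} = -1.28, so s ≈ 0.43·0.57·(-1.28)²/(0.33−0.43)² = 40.3.
At s = 40.3: P(θ<0.33) ≈ 0.097. Adjusting to match 0.1 gives s ≈ 39.27.
So α = 0.43·39.27 ≈ 16.89, β = 0.57·39.27 ≈ 22.38.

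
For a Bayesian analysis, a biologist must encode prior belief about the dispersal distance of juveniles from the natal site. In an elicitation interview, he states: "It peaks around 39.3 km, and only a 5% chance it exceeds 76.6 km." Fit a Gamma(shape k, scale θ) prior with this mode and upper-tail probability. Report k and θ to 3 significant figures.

k ≈ 7.23, θ ≈ 6.31

Gamma(k,θ) with k>1 has mode (k−1)θ, so θ = 39.3/(k−1).
Need P(X < 76.6) = 0.95 with θ tied to k this way. Start at k = 2, θ = 39.3: P(X<76.6) ≈ 0.580.
Too low — raise k to concentrate. Iterating converges to k ≈ 7.23.
Then θ = 39.3/(7.23−1) ≈ 6.31.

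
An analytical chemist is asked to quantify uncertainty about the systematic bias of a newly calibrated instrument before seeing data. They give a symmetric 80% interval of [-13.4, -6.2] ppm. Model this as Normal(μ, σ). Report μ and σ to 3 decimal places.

A symmetric 80% interval runs μ ± z·σ with z = 1.282.
Half-width = 3.6, so σ = 3.6/1.282 = 2.809.
μ is the interval midpoint, -9.800.

μ = -9.800, σ = 2.809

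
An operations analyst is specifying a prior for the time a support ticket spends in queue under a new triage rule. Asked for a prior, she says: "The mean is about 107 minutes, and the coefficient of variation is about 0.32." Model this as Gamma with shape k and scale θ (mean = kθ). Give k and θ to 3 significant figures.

For Gamma(k, scale θ): mean = kθ, variance = kθ², so CV = 1/√k.
CV = 0.32, hence k = 1/CV² = 9.77.
Then θ = mean/k = 107/9.77 = 11.

k ≈ 9.77, θ ≈ 11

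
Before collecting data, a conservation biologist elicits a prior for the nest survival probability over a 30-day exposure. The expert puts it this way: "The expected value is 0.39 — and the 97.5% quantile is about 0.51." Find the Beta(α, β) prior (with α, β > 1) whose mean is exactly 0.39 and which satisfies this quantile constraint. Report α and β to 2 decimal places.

α ≈ 25.54, β ≈ 39.95

With mean 0.39 fixed, write α = 0.39s, β = 0.61s where s = α+β.
Need P(θ < 0.51) = 0.975 under Beta(0.39s, 0.61s). Normal approximation: (q−m)/√(m(1−m)/s) ≈ z_{0.975} = 1.96, so s ≈ 0.39·0.61·(1.96)²/(0.51−0.39)² = 63.5.
At s = 63.5: P(θ<0.51) ≈ 0.973. Adjusting to match 0.975 gives s ≈ 65.49.
So α = 0.39·65.49 ≈ 25.54, β = 0.61·65.49 ≈ 39.95.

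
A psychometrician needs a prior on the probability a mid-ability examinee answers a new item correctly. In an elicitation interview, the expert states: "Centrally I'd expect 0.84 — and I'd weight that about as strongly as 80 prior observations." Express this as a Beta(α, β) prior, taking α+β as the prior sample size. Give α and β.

α = 67.2, β = 12.8

Under the effective-sample-size interpretation, Beta(α, β) has prior mean α/(α+β) and prior sample size α+β.
So α+β = 80 and α/(α+β) = 0.84, giving α = 0.84·80 = 67.2 and β = 80 − 67.2 = 12.8.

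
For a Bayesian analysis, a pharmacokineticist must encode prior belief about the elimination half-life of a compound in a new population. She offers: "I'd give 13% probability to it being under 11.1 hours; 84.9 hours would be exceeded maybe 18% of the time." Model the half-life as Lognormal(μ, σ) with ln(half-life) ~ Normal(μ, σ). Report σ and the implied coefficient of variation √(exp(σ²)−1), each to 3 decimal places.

σ ≈ 0.996, CV ≈ 1.304

If T ~ Lognormal(μ,σ) then ln T ~ Normal(μ,σ), so the p-quantile of ln T is μ + z_p·σ.
ln(11.1) = 2.407 and ln(84.9) = 4.441; z_{0.13} = -1.126, z_{0.82} = 0.9154.
σ = (4.441 − 2.407)/(0.9154 − (-1.126)) = 0.996.
μ = 2.407 − (-1.126)·0.996 = 3.529.
CV = √(exp(σ²)−1) = √(exp(0.9929)−1) = 1.304.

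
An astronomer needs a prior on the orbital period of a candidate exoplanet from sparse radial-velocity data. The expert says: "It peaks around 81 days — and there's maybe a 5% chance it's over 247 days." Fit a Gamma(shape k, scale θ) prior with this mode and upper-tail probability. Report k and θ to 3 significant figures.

Gamma(k,θ) with k>1 has mode (k−1)θ, so θ = 81/(k−1).
Need P(X < 247) = 0.95 with θ tied to k this way. Start at k = 2, θ = 81: P(X<247) ≈ 0.808.
Too low — raise k to concentrate. Iterating converges to k ≈ 3.13.
Then θ = 81/(3.13−1) ≈ 38.1.

k ≈ 3.13, θ ≈ 38.1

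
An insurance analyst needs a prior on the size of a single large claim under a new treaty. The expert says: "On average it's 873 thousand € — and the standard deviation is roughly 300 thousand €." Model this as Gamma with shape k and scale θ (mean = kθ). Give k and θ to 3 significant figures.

For Gamma(k, scale θ): mean = kθ, variance = kθ², so CV = 1/√k.
CV = SD/mean = 300/873 = 0.3436, hence k = 1/CV² = 8.47.
Then θ = mean/k = 873/8.47 = 103.

k ≈ 8.47, θ ≈ 103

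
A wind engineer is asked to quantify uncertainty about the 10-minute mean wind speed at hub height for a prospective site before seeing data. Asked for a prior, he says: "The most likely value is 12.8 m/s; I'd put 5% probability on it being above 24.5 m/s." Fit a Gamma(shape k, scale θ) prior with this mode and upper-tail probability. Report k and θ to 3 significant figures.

k ≈ 7.59, θ ≈ 1.94

Gamma(k,θ) with k>1 has mode (k−1)θ, so θ = 12.8/(k−1).
Need P(X < 24.5) = 0.95 with θ tied to k this way. Start at k = 2, θ = 12.8: P(X<24.5) ≈ 0.570.
Too low — raise k to concentrate. Iterating converges to k ≈ 7.59.
Then θ = 12.8/(7.59−1) ≈ 1.94.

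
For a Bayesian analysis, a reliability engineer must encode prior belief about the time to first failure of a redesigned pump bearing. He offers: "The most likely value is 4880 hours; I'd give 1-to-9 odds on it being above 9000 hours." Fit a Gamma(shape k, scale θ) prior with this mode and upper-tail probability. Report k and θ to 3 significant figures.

k ≈ 6.09, θ ≈ 958

Gamma(k,θ) with k>1 has mode (k−1)θ, so θ = 4880/(k−1).
Need P(X < 9000) = 0.9 with θ tied to k this way. Start at k = 2, θ = 4880: P(X<9000) ≈ 0.550.
Too low — raise k to concentrate. Iterating converges to k ≈ 6.09.
Then θ = 4880/(6.09−1) ≈ 958.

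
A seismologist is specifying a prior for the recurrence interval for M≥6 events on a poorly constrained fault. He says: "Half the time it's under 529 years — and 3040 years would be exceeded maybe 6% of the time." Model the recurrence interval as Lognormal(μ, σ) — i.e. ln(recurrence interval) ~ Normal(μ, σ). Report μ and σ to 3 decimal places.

μ ≈ 6.271, σ ≈ 1.125

If T ~ Lognormal(μ,σ) then ln T ~ Normal(μ,σ), so the p-quantile of ln T is μ + z_p·σ.
ln(529) = 6.271 and ln(3040) = 8.02; z_{0.5} = 0, z_{0.94} = 1.555.
σ = (8.02 − 6.271)/(1.555 − (0)) = 1.125.
μ = 6.271 − (0)·1.125 = 6.271.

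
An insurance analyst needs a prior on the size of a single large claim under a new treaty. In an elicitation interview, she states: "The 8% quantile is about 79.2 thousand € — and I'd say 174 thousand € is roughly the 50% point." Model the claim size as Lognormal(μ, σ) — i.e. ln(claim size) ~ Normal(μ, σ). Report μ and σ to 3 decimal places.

μ ≈ 5.159, σ ≈ 0.560

If T ~ Lognormal(μ,σ) then ln T ~ Normal(μ,σ), so the p-quantile of ln T is μ + z_p·σ.
ln(79.2) = 4.372 and ln(174) = 5.159; z_{0.08} = -1.405, z_{0.5} = 0.
σ = (5.159 − 4.372)/(0 − (-1.405)) = 0.560.
μ = 4.372 − (-1.405)·0.560 = 5.159.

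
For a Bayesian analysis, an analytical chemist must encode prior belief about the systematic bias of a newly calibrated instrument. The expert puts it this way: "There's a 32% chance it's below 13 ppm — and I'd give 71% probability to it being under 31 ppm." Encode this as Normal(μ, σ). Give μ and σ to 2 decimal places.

μ = 21.24, σ = 17.63

For Normal(μ,σ), the p-quantile is μ + z_p·σ. Here z_{0.32} = -0.4677, z_{0.71} = 0.5534.
So 13 = μ − 0.4677σ and 31 = μ + 0.5534σ.
Subtracting: σ = (31 − 13)/(0.5534 − (-0.4677)) = 17.63.
Then μ = 13 − (-0.4677)·17.63 = 21.24.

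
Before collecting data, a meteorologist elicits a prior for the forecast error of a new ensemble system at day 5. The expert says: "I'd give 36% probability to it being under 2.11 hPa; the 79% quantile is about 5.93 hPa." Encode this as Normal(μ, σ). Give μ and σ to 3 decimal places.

For Normal(μ,σ), the p-quantile is μ + z_p·σ. Here z_{0.36} = -0.3585, z_{0.79} = 0.8064.
So 2.11 = μ − 0.3585σ and 5.93 = μ + 0.8064σ.
Subtracting: σ = (5.93 − 2.11)/(0.8064 − (-0.3585)) = 3.279.
Then μ = 2.11 − (-0.3585)·3.279 = 3.285.

μ = 3.285, σ = 3.279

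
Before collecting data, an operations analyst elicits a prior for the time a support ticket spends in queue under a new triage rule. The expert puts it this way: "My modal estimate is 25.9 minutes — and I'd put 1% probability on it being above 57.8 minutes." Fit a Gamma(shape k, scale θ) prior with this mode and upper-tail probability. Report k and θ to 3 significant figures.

Gamma(k,θ) with k>1 has mode (k−1)θ, so θ = 25.9/(k−1).
Need P(X < 57.8) = 0.99 with θ tied to k this way. Start at k = 2, θ = 25.9: P(X<57.8) ≈ 0.653.
Too low — raise k to concentrate. Iterating converges to k ≈ 8.46.
Then θ = 25.9/(8.46−1) ≈ 3.47.

k ≈ 8.46, θ ≈ 3.47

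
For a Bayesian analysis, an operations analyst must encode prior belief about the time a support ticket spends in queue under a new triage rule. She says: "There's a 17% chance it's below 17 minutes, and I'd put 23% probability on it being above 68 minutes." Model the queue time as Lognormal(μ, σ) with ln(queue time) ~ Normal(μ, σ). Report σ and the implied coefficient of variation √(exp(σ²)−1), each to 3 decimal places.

σ ≈ 0.819, CV ≈ 0.977

If T ~ Lognormal(μ,σ) then ln T ~ Normal(μ,σ), so the p-quantile of ln T is μ + z_p·σ.
ln(17) = 2.833 and ln(68) = 4.22; z_{0.17} = -0.9542, z_{0.77} = 0.7388.
σ = (4.22 − 2.833)/(0.7388 − (-0.9542)) = 0.819.
μ = 2.833 − (-0.9542)·0.819 = 3.615.
CV = √(exp(σ²)−1) = √(exp(0.6705)−1) = 0.977.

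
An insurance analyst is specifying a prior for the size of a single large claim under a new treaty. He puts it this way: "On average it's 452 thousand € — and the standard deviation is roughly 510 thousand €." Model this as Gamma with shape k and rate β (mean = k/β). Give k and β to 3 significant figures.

For Gamma(k, rate β): mean = k/β, variance = k/β², so CV = 1/√k.
CV = SD/mean = 510/452 = 1.128, hence k = 1/CV² = 0.785.
Then β = k/mean = 0.785/452 = 0.00174.

k ≈ 0.785, β ≈ 0.00174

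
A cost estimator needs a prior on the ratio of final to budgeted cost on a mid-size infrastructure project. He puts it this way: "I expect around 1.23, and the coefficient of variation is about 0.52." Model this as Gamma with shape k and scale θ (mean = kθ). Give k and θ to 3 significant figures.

For Gamma(k, scale θ): mean = kθ, variance = kθ², so CV = 1/√k.
CV = 0.52, hence k = 1/CV² = 3.7.
Then θ = mean/k = 1.23/3.7 = 0.333.

k ≈ 3.7, θ ≈ 0.333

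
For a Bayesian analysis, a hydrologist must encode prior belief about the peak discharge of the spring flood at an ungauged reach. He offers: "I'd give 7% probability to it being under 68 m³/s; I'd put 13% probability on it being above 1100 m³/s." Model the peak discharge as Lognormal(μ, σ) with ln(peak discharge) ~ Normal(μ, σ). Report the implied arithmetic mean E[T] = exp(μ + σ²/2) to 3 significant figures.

If T ~ Lognormal(μ,σ) then ln T ~ Normal(μ,σ), so the p-quantile of ln T is μ + z_p·σ.
ln(68) = 4.22 and ln(1100) = 7.003; z_{0.07} = -1.476, z_{0.87} = 1.126.
σ = (7.003 − 4.22)/(1.126 − (-1.476)) = 1.070.
μ = 4.22 − (-1.476)·1.070 = 5.798.
E[T] = exp(μ + σ²/2) = exp(5.798 + 0.5721) = 584 m³/s.

E[T] ≈ 584 m³/s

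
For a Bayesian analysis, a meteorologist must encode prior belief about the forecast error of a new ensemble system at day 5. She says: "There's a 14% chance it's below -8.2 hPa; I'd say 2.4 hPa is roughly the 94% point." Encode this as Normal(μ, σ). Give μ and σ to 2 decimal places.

The p-quantile of Normal(μ,σ) is μ + z_p·σ, with z_{0.14} = -1.08 and z_{0.94} = 1.555.
Eliminate σ: μ = (z₂·x₁ − z₁·x₂)/(z₂ − z₁) = (1.555·-8.2 − (-1.08)·2.4)/2.635 = -3.85.
Then σ = (x₂ − x₁)/(z₂ − z₁) = (2.4 − -8.2)/2.635 = 4.02.

μ = -3.85, σ = 4.02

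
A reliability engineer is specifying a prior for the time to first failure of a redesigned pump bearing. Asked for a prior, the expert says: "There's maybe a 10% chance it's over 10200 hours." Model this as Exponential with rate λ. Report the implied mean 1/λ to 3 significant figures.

P(T > 10200.0) = e^(−λ·10200.0) = 0.1, so λ = −ln(0.1)/10200.0 = 0.000226.
Mean = 1/λ = 4430 hours.

mean ≈ 4430 hours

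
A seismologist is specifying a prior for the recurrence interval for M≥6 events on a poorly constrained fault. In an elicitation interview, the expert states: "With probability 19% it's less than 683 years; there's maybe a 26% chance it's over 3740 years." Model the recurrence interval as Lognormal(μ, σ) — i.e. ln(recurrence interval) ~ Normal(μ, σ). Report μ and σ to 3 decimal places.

μ ≈ 7.508, σ ≈ 1.118

If T ~ Lognormal(μ,σ) then ln T ~ Normal(μ,σ), so the p-quantile of ln T is μ + z_p·σ.
ln(683) = 6.526 and ln(3740) = 8.227; z_{0.19} = -0.8779, z_{0.74} = 0.6433.
σ = (8.227 − 6.526)/(0.6433 − (-0.8779)) = 1.118.
μ = 6.526 − (-0.8779)·1.118 = 7.508.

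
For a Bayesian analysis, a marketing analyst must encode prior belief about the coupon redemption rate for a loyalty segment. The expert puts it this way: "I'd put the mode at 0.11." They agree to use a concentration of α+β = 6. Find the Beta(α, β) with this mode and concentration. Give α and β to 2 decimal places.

For α,β > 1 the Beta mode is (α−1)/(α+β−2). With α+β = 6, the mode is (α−1)/4.
Set (α−1)/4 = 0.11 → α = 1 + 0.11·4 = 1.44.
β = 6 − α = 4.56.

α = 1.44, β = 4.56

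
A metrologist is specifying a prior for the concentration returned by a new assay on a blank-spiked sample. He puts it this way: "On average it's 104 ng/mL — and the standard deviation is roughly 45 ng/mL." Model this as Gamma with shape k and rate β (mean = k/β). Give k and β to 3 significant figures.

k ≈ 5.34, β ≈ 0.0514

For Gamma(k, rate β): mean = k/β, variance = k/β², so CV = 1/√k.
CV = SD/mean = 45/104 = 0.4327, hence k = 1/CV² = 5.34.
Then β = k/mean = 5.34/104 = 0.0514.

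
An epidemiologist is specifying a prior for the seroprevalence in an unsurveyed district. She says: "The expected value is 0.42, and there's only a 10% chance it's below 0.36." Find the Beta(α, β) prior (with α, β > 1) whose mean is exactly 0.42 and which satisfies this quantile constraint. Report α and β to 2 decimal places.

α ≈ 46.04, β ≈ 63.58

With mean 0.42 fixed, write α = 0.42s, β = 0.58s where s = α+β.
Need P(θ < 0.36) = 0.1 under Beta(0.42s, 0.58s). Normal approximation: (q−m)/√(m(1−m)/s) ≈ z_{0.1} = -1.28, so s ≈ 0.42·0.58·(-1.28)²/(0.36−0.42)² = 111.1.
At s = 111.1: P(θ<0.36) ≈ 0.098. Adjusting to match 0.1 gives s ≈ 109.61.
So α = 0.42·109.61 ≈ 46.04, β = 0.58·109.61 ≈ 63.58.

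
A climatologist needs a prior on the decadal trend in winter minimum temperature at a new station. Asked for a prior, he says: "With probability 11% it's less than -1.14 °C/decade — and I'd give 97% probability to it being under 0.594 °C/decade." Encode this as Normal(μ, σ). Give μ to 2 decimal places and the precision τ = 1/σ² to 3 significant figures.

μ = -0.46, τ = 3.21

For Normal(μ,σ), the p-quantile is μ + z_p·σ. Here z_{0.11} = -1.227, z_{0.97} = 1.881.
So -1.14 = μ − 1.227σ and 0.594 = μ + 1.881σ.
Subtracting: σ = (0.594 − -1.14)/(1.881 − (-1.227)) = 0.56.
Then μ = -1.14 − (-1.227)·0.56 = -0.46.
Precision τ = 1/σ² = 1/0.558² = 3.21.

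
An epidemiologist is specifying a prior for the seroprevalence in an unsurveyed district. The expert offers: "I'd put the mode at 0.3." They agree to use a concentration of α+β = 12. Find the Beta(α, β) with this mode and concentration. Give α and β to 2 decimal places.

α = 4.00, β = 8.00

For α,β > 1 the Beta mode is (α−1)/(α+β−2). With α+β = 12, the mode is (α−1)/10.
Set (α−1)/10 = 0.3 → α = 1 + 0.3·10 = 4.00.
β = 12 − α = 8.00.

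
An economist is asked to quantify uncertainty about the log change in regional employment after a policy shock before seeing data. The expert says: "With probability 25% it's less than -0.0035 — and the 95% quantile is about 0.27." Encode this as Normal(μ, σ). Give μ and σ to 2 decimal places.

For Normal(μ,σ), the p-quantile is μ + z_p·σ. Here z_{0.25} = -0.6745, z_{0.95} = 1.645.
So -0.0035 = μ − 0.6745σ and 0.27 = μ + 1.645σ.
Subtracting: σ = (0.27 − -0.0035)/(1.645 − (-0.6745)) = 0.12.
Then μ = -0.0035 − (-0.6745)·0.12 = 0.08.

μ = 0.08, σ = 0.12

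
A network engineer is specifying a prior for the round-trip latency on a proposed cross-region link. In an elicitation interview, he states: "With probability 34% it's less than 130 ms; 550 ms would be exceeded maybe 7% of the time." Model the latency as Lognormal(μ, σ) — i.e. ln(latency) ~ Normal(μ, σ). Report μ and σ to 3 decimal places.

If T ~ Lognormal(μ,σ) then ln T ~ Normal(μ,σ), so the p-quantile of ln T is μ + z_p·σ.
ln(130) = 4.868 and ln(550) = 6.31; z_{0.34} = -0.4125, z_{0.93} = 1.476.
σ = (6.31 − 4.868)/(1.476 − (-0.4125)) = 0.764.
μ = 4.868 − (-0.4125)·0.764 = 5.183.

μ ≈ 5.183, σ ≈ 0.764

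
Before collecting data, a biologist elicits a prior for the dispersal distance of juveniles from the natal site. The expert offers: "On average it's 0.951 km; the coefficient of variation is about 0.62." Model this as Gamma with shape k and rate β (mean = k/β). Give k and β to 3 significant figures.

k ≈ 2.6, β ≈ 2.74

For Gamma(k, rate β): mean = k/β, variance = k/β², so CV = 1/√k.
CV = 0.62, hence k = 1/CV² = 2.6.
Then β = k/mean = 2.6/0.951 = 2.74.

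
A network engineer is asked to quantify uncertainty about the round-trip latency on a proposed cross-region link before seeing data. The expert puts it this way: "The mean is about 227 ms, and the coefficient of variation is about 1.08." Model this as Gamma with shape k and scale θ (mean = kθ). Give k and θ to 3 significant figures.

For Gamma(k, scale θ): mean = kθ, variance = kθ², so CV = 1/√k.
CV = 1.08, hence k = 1/CV² = 0.857.
Then θ = mean/k = 227/0.857 = 265.

k ≈ 0.857, θ ≈ 265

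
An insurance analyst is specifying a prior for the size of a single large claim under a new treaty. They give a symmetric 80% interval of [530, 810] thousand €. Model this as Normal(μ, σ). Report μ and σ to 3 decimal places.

A symmetric 80% interval runs μ ± z·σ with z = 1.282.
Half-width = 140, so σ = 140/1.282 = 109.243.
μ is the interval midpoint, 670.000.

μ = 670.000, σ = 109.243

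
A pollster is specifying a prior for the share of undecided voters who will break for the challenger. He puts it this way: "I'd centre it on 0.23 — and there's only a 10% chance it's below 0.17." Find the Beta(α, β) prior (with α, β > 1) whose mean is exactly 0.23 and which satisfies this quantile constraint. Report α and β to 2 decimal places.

With mean 0.23 fixed, write α = 0.23s, β = 0.77s where s = α+β.
Need P(θ < 0.17) = 0.1 under Beta(0.23s, 0.77s). Normal approximation: (q−m)/√(m(1−m)/s) ≈ z_{0.1} = -1.28, so s ≈ 0.23·0.77·(-1.28)²/(0.17−0.23)² = 80.8.
At s = 80.8: P(θ<0.17) ≈ 0.093. Adjusting to match 0.1 gives s ≈ 75.95.
So α = 0.23·75.95 ≈ 17.47, β = 0.77·75.95 ≈ 58.48.

α ≈ 17.47, β ≈ 58.48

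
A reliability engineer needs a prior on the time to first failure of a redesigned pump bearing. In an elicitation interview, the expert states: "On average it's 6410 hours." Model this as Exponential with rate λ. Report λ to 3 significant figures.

Exponential mean = 1/λ, so λ = 1/6410.0 = 0.000156.

λ ≈ 0.000156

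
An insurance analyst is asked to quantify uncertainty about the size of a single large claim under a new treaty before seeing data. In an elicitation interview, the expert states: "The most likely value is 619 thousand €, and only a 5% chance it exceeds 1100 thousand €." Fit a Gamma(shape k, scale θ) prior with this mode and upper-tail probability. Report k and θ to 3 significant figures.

k ≈ 9.43, θ ≈ 73.4

Gamma(k,θ) with k>1 has mode (k−1)θ, so θ = 619/(k−1).
Need P(X < 1100) = 0.95 with θ tied to k this way. Start at k = 2, θ = 619: P(X<1100) ≈ 0.530.
Too low — raise k to concentrate. Iterating converges to k ≈ 9.43.
Then θ = 619/(9.43−1) ≈ 73.4.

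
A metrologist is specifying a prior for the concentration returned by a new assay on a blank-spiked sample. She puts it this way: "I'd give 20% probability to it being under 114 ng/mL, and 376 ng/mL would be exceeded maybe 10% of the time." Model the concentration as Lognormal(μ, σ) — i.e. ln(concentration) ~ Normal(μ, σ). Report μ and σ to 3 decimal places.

If T ~ Lognormal(μ,σ) then ln T ~ Normal(μ,σ), so the p-quantile of ln T is μ + z_p·σ.
ln(114) = 4.736 and ln(376) = 5.93; z_{0.2} = -0.8416, z_{0.9} = 1.282.
σ = (5.93 − 4.736)/(1.282 − (-0.8416)) = 0.562.
μ = 4.736 − (-0.8416)·0.562 = 5.209.

μ ≈ 5.209, σ ≈ 0.562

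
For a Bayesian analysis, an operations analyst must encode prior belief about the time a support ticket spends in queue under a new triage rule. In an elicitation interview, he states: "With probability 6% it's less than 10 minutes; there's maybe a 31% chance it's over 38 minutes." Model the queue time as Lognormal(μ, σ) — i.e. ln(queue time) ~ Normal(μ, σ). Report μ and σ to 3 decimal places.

μ ≈ 3.315, σ ≈ 0.651

If T ~ Lognormal(μ,σ) then ln T ~ Normal(μ,σ), so the p-quantile of ln T is μ + z_p·σ.
ln(10) = 2.303 and ln(38) = 3.638; z_{0.06} = -1.555, z_{0.69} = 0.4959.
σ = (3.638 − 2.303)/(0.4959 − (-1.555)) = 0.651.
μ = 2.303 − (-1.555)·0.651 = 3.315.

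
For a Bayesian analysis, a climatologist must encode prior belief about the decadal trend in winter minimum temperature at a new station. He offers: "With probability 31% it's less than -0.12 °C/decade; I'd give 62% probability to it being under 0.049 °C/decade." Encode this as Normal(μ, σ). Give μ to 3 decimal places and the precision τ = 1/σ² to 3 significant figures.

For Normal(μ,σ), the p-quantile is μ + z_p·σ. Here z_{0.31} = -0.4959, z_{0.62} = 0.3055.
So -0.12 = μ − 0.4959σ and 0.049 = μ + 0.3055σ.
Subtracting: σ = (0.049 − -0.12)/(0.3055 − (-0.4959)) = 0.211.
Then μ = -0.12 − (-0.4959)·0.211 = -0.015.
Precision τ = 1/σ² = 1/0.2109² = 22.5.

μ = -0.015, τ = 22.5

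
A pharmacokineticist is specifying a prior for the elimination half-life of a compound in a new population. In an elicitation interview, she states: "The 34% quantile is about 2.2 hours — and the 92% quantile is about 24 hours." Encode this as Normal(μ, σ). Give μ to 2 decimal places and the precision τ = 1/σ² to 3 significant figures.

μ = 7.15, τ = 0.00695

The p-quantile of Normal(μ,σ) is μ + z_p·σ, with z_{0.34} = -0.4125 and z_{0.92} = 1.405.
Eliminate σ: μ = (z₂·x₁ − z₁·x₂)/(z₂ − z₁) = (1.405·2.2 − (-0.4125)·24)/1.818 = 7.15.
Then σ = (x₂ − x₁)/(z₂ − z₁) = (24 − 2.2)/1.818 = 11.99.
Precision τ = 1/σ² = 1/11.99² = 0.00695.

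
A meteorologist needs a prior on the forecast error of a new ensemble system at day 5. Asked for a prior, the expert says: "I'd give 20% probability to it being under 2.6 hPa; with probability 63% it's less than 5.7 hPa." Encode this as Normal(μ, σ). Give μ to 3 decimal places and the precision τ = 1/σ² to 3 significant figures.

For Normal(μ,σ), the p-quantile is μ + z_p·σ. Here z_{0.2} = -0.8416, z_{0.63} = 0.3319.
So 2.6 = μ − 0.8416σ and 5.7 = μ + 0.3319σ.
Subtracting: σ = (5.7 − 2.6)/(0.3319 − (-0.8416)) = 2.642.
Then μ = 2.6 − (-0.8416)·2.642 = 4.823.
Precision τ = 1/σ² = 1/2.642² = 0.143.

μ = 4.823, τ = 0.143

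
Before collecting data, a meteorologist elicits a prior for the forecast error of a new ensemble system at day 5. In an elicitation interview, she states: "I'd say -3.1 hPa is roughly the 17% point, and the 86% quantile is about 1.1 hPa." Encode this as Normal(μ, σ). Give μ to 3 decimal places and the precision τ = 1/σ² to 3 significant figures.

μ = -1.130, τ = 0.235

The p-quantile of Normal(μ,σ) is μ + z_p·σ, with z_{0.17} = -0.9542 and z_{0.86} = 1.08.
Eliminate σ: μ = (z₂·x₁ − z₁·x₂)/(z₂ − z₁) = (1.08·-3.1 − (-0.9542)·1.1)/2.034 = -1.130.
Then σ = (x₂ − x₁)/(z₂ − z₁) = (1.1 − -3.1)/2.034 = 2.064.
Precision τ = 1/σ² = 1/2.064² = 0.235.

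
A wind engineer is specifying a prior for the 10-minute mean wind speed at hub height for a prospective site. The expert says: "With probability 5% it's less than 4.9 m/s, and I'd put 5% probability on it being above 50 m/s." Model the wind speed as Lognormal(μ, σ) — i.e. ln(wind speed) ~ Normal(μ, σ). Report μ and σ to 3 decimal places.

If T ~ Lognormal(μ,σ) then ln T ~ Normal(μ,σ), so the p-quantile of ln T is μ + z_p·σ.
ln(4.9) = 1.589 and ln(50) = 3.912; z_{0.05} = -1.645, z_{0.95} = 1.645.
σ = (3.912 − 1.589)/(1.645 − (-1.645)) = 0.706.
μ = 1.589 − (-1.645)·0.706 = 2.751.

μ ≈ 2.751, σ ≈ 0.706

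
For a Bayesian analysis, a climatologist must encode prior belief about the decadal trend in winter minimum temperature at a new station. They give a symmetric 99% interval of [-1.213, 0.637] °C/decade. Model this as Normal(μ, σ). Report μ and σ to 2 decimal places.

μ = -0.29, σ = 0.36

A symmetric 99% interval runs μ ± z·σ with z = 2.576.
Half-width = 0.925, so σ = 0.925/2.576 = 0.36.
μ is the interval midpoint, -0.29.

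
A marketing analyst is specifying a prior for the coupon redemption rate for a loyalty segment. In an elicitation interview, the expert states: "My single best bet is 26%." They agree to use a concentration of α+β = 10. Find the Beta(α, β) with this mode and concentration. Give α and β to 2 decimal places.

α = 3.08, β = 6.92

For α,β > 1 the Beta mode is (α−1)/(α+β−2). With α+β = 10, the mode is (α−1)/8.
Set (α−1)/8 = 0.26 → α = 1 + 0.26·8 = 3.08.
β = 10 − α = 6.92.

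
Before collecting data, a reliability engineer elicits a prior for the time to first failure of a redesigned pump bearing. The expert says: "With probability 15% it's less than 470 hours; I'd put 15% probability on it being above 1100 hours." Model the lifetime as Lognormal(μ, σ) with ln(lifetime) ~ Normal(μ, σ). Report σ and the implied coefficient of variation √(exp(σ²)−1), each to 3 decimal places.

σ ≈ 0.410, CV ≈ 0.428

If T ~ Lognormal(μ,σ) then ln T ~ Normal(μ,σ), so the p-quantile of ln T is μ + z_p·σ.
ln(470) = 6.153 and ln(1100) = 7.003; z_{0.15} = -1.036, z_{0.85} = 1.036.
σ = (7.003 − 6.153)/(1.036 − (-1.036)) = 0.410.
μ = 6.153 − (-1.036)·0.410 = 6.578.
CV = √(exp(σ²)−1) = √(exp(0.1683)−1) = 0.428.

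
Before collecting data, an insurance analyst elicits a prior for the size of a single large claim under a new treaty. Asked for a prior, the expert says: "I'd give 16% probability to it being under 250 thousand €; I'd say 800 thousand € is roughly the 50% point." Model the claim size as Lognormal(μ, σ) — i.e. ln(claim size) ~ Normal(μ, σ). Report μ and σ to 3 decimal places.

If T ~ Lognormal(μ,σ) then ln T ~ Normal(μ,σ), so the p-quantile of ln T is μ + z_p·σ.
ln(250) = 5.521 and ln(800) = 6.685; z_{0.16} = -0.9945, z_{0.5} = 0.
σ = (6.685 − 5.521)/(0 − (-0.9945)) = 1.170.
μ = 5.521 − (-0.9945)·1.170 = 6.685.

μ ≈ 6.685, σ ≈ 1.170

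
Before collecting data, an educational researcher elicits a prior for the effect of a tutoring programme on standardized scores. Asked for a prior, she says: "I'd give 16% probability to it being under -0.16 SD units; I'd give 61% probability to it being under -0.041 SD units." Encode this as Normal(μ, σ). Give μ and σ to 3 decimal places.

For Normal(μ,σ), the p-quantile is μ + z_p·σ. Here z_{0.16} = -0.9945, z_{0.61} = 0.2793.
So -0.16 = μ − 0.9945σ and -0.041 = μ + 0.2793σ.
Subtracting: σ = (-0.041 − -0.16)/(0.2793 − (-0.9945)) = 0.093.
Then μ = -0.16 − (-0.9945)·0.093 = -0.067.

μ = -0.067, σ = 0.093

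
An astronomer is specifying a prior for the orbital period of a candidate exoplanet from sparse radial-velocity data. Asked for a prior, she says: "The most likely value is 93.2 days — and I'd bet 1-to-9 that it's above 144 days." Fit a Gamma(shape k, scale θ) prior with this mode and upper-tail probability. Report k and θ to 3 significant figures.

k ≈ 10.9, θ ≈ 9.44

Gamma(k,θ) with k>1 has mode (k−1)θ, so θ = 93.2/(k−1).
Need P(X < 144) = 0.9 with θ tied to k this way. Start at k = 2, θ = 93.2: P(X<144) ≈ 0.457.
Too low — raise k to concentrate. Iterating converges to k ≈ 10.9.
Then θ = 93.2/(10.9−1) ≈ 9.44.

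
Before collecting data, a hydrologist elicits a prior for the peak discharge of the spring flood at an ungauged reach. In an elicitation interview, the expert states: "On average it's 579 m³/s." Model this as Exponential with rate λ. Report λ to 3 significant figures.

λ ≈ 0.00173

Exponential mean = 1/λ, so λ = 1/579.0 = 0.00173.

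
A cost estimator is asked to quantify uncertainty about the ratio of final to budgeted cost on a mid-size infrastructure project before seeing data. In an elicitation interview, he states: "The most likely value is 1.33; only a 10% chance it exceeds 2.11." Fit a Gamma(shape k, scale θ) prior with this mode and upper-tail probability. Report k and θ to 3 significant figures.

k ≈ 9.81, θ ≈ 0.151

Gamma(k,θ) with k>1 has mode (k−1)θ, so θ = 1.33/(k−1).
Need P(X < 2.11) = 0.9 with θ tied to k this way. Start at k = 2, θ = 1.33: P(X<2.11) ≈ 0.471.
Too low — raise k to concentrate. Iterating converges to k ≈ 9.81.
Then θ = 1.33/(9.81−1) ≈ 0.151.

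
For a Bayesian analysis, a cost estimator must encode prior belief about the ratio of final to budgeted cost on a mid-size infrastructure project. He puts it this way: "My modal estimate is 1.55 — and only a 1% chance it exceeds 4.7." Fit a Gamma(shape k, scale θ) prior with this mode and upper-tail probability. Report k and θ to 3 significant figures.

k ≈ 4.65, θ ≈ 0.425

Gamma(k,θ) with k>1 has mode (k−1)θ, so θ = 1.55/(k−1).
Need P(X < 4.7) = 0.99 with θ tied to k this way. Start at k = 2, θ = 1.55: P(X<4.7) ≈ 0.806.
Too low — raise k to concentrate. Iterating converges to k ≈ 4.65.
Then θ = 1.55/(4.65−1) ≈ 0.425.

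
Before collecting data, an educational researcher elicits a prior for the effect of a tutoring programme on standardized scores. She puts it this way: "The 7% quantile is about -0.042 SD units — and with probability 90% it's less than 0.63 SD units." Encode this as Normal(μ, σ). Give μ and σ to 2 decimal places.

For Normal(μ,σ), the p-quantile is μ + z_p·σ. Here z_{0.07} = -1.476, z_{0.9} = 1.282.
So -0.042 = μ − 1.476σ and 0.63 = μ + 1.282σ.
Subtracting: σ = (0.63 − -0.042)/(1.282 − (-1.476)) = 0.24.
Then μ = -0.042 − (-1.476)·0.24 = 0.32.

μ = 0.32, σ = 0.24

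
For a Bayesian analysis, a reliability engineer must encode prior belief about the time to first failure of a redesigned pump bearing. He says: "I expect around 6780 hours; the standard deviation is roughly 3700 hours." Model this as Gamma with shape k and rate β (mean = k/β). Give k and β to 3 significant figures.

k ≈ 3.36, β ≈ 0.000495

For Gamma(k, rate β): mean = k/β, variance = k/β², so CV = 1/√k.
CV = SD/mean = 3700/6780 = 0.5457, hence k = 1/CV² = 3.36.
Then β = k/mean = 3.36/6780 = 0.000495.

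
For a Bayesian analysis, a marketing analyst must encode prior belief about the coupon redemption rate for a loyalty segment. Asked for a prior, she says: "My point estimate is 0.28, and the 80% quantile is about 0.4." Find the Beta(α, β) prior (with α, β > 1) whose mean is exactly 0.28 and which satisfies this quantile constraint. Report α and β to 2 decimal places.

With mean 0.28 fixed, write α = 0.28s, β = 0.72s where s = α+β.
Need P(θ < 0.4) = 0.8 under Beta(0.28s, 0.72s). Normal approximation: (q−m)/√(m(1−m)/s) ≈ z_{0.8} = 0.842, so s ≈ 0.28·0.72·(0.842)²/(0.4−0.28)² = 9.9.
At s = 9.9: P(θ<0.4) ≈ 0.809. Adjusting to match 0.8 gives s ≈ 9.05.
So α = 0.28·9.05 ≈ 2.54, β = 0.72·9.05 ≈ 6.52.

α ≈ 2.54, β ≈ 6.52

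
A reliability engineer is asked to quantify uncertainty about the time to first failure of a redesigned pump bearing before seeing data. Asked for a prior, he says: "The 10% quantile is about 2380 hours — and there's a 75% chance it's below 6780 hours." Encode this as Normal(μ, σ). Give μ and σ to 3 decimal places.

μ = 5262.775, σ = 2249.441

For Normal(μ,σ), the p-quantile is μ + z_p·σ. Here z_{0.1} = -1.282, z_{0.75} = 0.6745.
So 2380 = μ − 1.282σ and 6780 = μ + 0.6745σ.
Subtracting: σ = (6780 − 2380)/(0.6745 − (-1.282)) = 2249.441.
Then μ = 2380 − (-1.282)·2249.441 = 5262.775.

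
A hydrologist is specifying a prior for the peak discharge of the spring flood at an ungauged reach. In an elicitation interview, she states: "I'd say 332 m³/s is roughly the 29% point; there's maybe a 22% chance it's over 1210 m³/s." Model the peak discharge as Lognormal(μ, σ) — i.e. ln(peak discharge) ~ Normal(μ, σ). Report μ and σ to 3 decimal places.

If T ~ Lognormal(μ,σ) then ln T ~ Normal(μ,σ), so the p-quantile of ln T is μ + z_p·σ.
ln(332) = 5.805 and ln(1210) = 7.098; z_{0.29} = -0.5534, z_{0.78} = 0.7722.
σ = (7.098 − 5.805)/(0.7722 − (-0.5534)) = 0.976.
μ = 5.805 − (-0.5534)·0.976 = 6.345.

μ ≈ 6.345, σ ≈ 0.976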